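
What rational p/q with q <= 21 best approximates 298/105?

54/19

Expand x = 298/105 as a continued fraction with the Euclidean algorithm:
  298 = 2*105 + 88, so a_0 = 2.
  105 = 1*88 + 17, so a_1 = 1.
  88 = 5*17 + 3, so a_2 = 5.
  17 = 5*3 + 2, so a_3 = 5.
  3 = 1*2 + 1, so a_4 = 1.
  2 = 2*1 + 0, so a_5 = 2.
so x = [2; 1, 5, 5, 1, 2].
Convergents (p_i = a_i*p_{i-1} + p_{i-2}, q_i = a_i*q_{i-1} + q_{i-2} with p_{-2}=0, p_{-1}=1, q_{-2}=1, q_{-1}=0), until the denominator exceeds 21:
  i=0: a_0=2, p_0 = 2*1 + 0 = 2, q_0 = 2*0 + 1 = 1.
  i=1: a_1=1, p_1 = 1*2 + 1 = 3, q_1 = 1*1 + 0 = 1.
  i=2: a_2=5, p_2 = 5*3 + 2 = 17, q_2 = 5*1 + 1 = 6.
  i=3: a_3=5, p_3 = 5*17 + 3 = 88, q_3 = 5*6 + 1 = 31.
q_3 = 31 > 21, so the last convergent with denominator <= 21 is p_2/q_2 = 17/6.
The closest fraction with denominator <= 21 is either p_2/q_2 or the intermediate fraction (k*p_2 + p_1)/(k*q_2 + q_1) with the largest k >= 1 whose denominator stays <= 21; these approach x as k grows, and every other convergent or intermediate fraction in range is farther away.
Largest k: floor((21 - q_1)/q_2) = floor((21 - 1)/6) = 3.
That gives (3*17 + 3)/(3*6 + 1) = 54/19.
Compare the errors: |x - 17/6| = |298*6 - 17*105|/(105*6) = 3/630, and |x - 54/19| = |298*19 - 54*105|/(105*19) = 8/1995.
Cross-multiplying, 8*630 = 5040 < 5985 = 3*1995, so 8/1995 is smaller: the intermediate fraction 54/19 is closer to x than 17/6.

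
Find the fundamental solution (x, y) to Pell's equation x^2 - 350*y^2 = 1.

First expand sqrt(350) as a continued fraction. With x_i = (sqrt(350) + m_i)/d_i and (m_0, d_0) = (0, 1): a_0 = floor(sqrt(350)) = 18, since 18^2 = 324 <= 350 < 361 = 19^2.
Iterate m_{i+1} = d_i*a_i - m_i, d_{i+1} = (350 - m_{i+1}^2)/d_i, a_{i+1} = floor((a_0 + m_{i+1})/d_{i+1}):
  m_1 = 1*18 - 0 = 18, d_1 = (350 - 18^2)/1 = 26/1 = 26, a_1 = floor((18 + 18)/26) = 1.
  m_2 = 26*1 - 18 = 8, d_2 = (350 - 8^2)/26 = 286/26 = 11, a_2 = floor((18 + 8)/11) = 2.
  m_3 = 11*2 - 8 = 14, d_3 = (350 - 14^2)/11 = 154/11 = 14, a_3 = floor((18 + 14)/14) = 2.
  m_4 = 14*2 - 14 = 14, d_4 = (350 - 14^2)/14 = 154/14 = 11, a_4 = floor((18 + 14)/11) = 2.
  m_5 = 11*2 - 14 = 8, d_5 = (350 - 8^2)/11 = 286/11 = 26, a_5 = floor((18 + 8)/26) = 1.
  m_6 = 26*1 - 8 = 18, d_6 = (350 - 18^2)/26 = 26/26 = 1, a_6 = floor((18 + 18)/1) = 36.
  m_7 = 1*36 - 18 = 18, d_7 = (350 - 18^2)/1 = 26/1 = 26: (m_7, d_7) = (m_1, d_1) = (18, 26), so from here the quotients repeat a_1, ..., a_6; the period length is 6.
So sqrt(350) = [18; (1, 2, 2, 2, 1, 36)] with period length k = 6.
k is even, so the fundamental solution of x^2 - 350y^2 = 1 is (p_{k-1}, q_{k-1}) = (p_5, q_5); compute convergents through index 5.
Convergents (p_i = a_i*p_{i-1} + p_{i-2}, q_i = a_i*q_{i-1} + q_{i-2} with p_{-2}=0, p_{-1}=1, q_{-2}=1, q_{-1}=0):
  i=0: a_0=18, p_0 = 18*1 + 0 = 18, q_0 = 18*0 + 1 = 1.
  i=1: a_1=1, p_1 = 1*18 + 1 = 19, q_1 = 1*1 + 0 = 1.
  i=2: a_2=2, p_2 = 2*19 + 18 = 56, q_2 = 2*1 + 1 = 3.
  i=3: a_3=2, p_3 = 2*56 + 19 = 131, q_3 = 2*3 + 1 = 7.
  i=4: a_4=2, p_4 = 2*131 + 56 = 318, q_4 = 2*7 + 3 = 17.
  i=5: a_5=1, p_5 = 1*318 + 131 = 449, q_5 = 1*17 + 7 = 24.
Check: 449^2 - 350*24^2 = 201601 - 201600 = 1, so (x, y) = (449, 24) solves the equation, and by the theorem it is the least positive solution.

(x, y) = (449, 24)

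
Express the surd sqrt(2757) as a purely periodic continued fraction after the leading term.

Write x_i = (sqrt(2757) + m_i)/d_i with (m_0, d_0) = (0, 1). a_0 = floor(sqrt(2757)) = 52, since 52^2 = 2704 <= 2757 < 2809 = 53^2.
Iterate m_{i+1} = d_i*a_i - m_i, d_{i+1} = (2757 - m_{i+1}^2)/d_i, a_{i+1} = floor((a_0 + m_{i+1})/d_{i+1}):
  m_1 = 1*52 - 0 = 52, d_1 = (2757 - 52^2)/1 = 53/1 = 53, a_1 = floor((52 + 52)/53) = 1.
  m_2 = 53*1 - 52 = 1, d_2 = (2757 - 1^2)/53 = 2756/53 = 52, a_2 = floor((52 + 1)/52) = 1.
  m_3 = 52*1 - 1 = 51, d_3 = (2757 - 51^2)/52 = 156/52 = 3, a_3 = floor((52 + 51)/3) = 34.
  m_4 = 3*34 - 51 = 51, d_4 = (2757 - 51^2)/3 = 156/3 = 52, a_4 = floor((52 + 51)/52) = 1.
  m_5 = 52*1 - 51 = 1, d_5 = (2757 - 1^2)/52 = 2756/52 = 53, a_5 = floor((52 + 1)/53) = 1.
  m_6 = 53*1 - 1 = 52, d_6 = (2757 - 52^2)/53 = 53/53 = 1, a_6 = floor((52 + 52)/1) = 104.
  m_7 = 1*104 - 52 = 52, d_7 = (2757 - 52^2)/1 = 53/1 = 53: (m_7, d_7) = (m_1, d_1) = (52, 53), so from here the quotients repeat a_1, ..., a_6; the period length is 6.
Hence the expansion of sqrt(2757) is a_0 = 52 followed by the repeating block 1, 1, 34, 1, 1, 104 (period 6).

[52; (1, 1, 34, 1, 1, 104)]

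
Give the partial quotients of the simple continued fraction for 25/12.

Run the Euclidean algorithm on 25 and 12; the successive quotients are the partial quotients a_0, a_1, ... (each step inverts the fractional part left over by the previous one):
  25 = 2*12 + 1, so a_0 = 2.
  12 = 12*1 + 0, so a_1 = 12.
The remainder reaches 0 after 2 divisions, so the expansion has 2 partial quotients, read off in order.

[2; 12]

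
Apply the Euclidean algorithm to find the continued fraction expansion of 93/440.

[0; 4, 1, 2, 1, 2, 1, 1, 3]

Run the Euclidean algorithm on 93 and 440; the successive quotients are the partial quotients a_0, a_1, ... (each step inverts the fractional part left over by the previous one):
  93 = 0*440 + 93, so a_0 = 0.
  440 = 4*93 + 68, so a_1 = 4.
  93 = 1*68 + 25, so a_2 = 1.
  68 = 2*25 + 18, so a_3 = 2.
  25 = 1*18 + 7, so a_4 = 1.
  18 = 2*7 + 4, so a_5 = 2.
  7 = 1*4 + 3, so a_6 = 1.
  4 = 1*3 + 1, so a_7 = 1.
  3 = 3*1 + 0, so a_8 = 3.
The remainder reaches 0 after 9 divisions, so the expansion has 9 partial quotients, read off in order.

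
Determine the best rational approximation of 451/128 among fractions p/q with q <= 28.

Expand x = 451/128 as a continued fraction with the Euclidean algorithm:
  451 = 3*128 + 67, so a_0 = 3.
  128 = 1*67 + 61, so a_1 = 1.
  67 = 1*61 + 6, so a_2 = 1.
  61 = 10*6 + 1, so a_3 = 10.
  6 = 6*1 + 0, so a_4 = 6.
so x = [3; 1, 1, 10, 6].
Convergents (p_i = a_i*p_{i-1} + p_{i-2}, q_i = a_i*q_{i-1} + q_{i-2} with p_{-2}=0, p_{-1}=1, q_{-2}=1, q_{-1}=0), until the denominator exceeds 28:
  i=0: a_0=3, p_0 = 3*1 + 0 = 3, q_0 = 3*0 + 1 = 1.
  i=1: a_1=1, p_1 = 1*3 + 1 = 4, q_1 = 1*1 + 0 = 1.
  i=2: a_2=1, p_2 = 1*4 + 3 = 7, q_2 = 1*1 + 1 = 2.
  i=3: a_3=10, p_3 = 10*7 + 4 = 74, q_3 = 10*2 + 1 = 21.
  i=4: a_4=6, p_4 = 6*74 + 7 = 451, q_4 = 6*21 + 2 = 128.
q_4 = 128 > 28, so the last convergent with denominator <= 28 is p_3/q_3 = 74/21.
The closest fraction with denominator <= 28 is either p_3/q_3 or the intermediate fraction (k*p_3 + p_2)/(k*q_3 + q_2) with the largest k >= 1 whose denominator stays <= 28; these approach x as k grows, and every other convergent or intermediate fraction in range is farther away.
Largest k: floor((28 - q_2)/q_3) = floor((28 - 2)/21) = 1.
That gives (1*74 + 7)/(1*21 + 2) = 81/23.
Compare the errors: |x - 74/21| = |451*21 - 74*128|/(128*21) = 1/2688, and |x - 81/23| = |451*23 - 81*128|/(128*23) = 5/2944.
Cross-multiplying, 1*2944 = 2944 < 13440 = 5*2688, so 1/2688 is smaller: the convergent 74/21 is closer to x than 81/23.

74/21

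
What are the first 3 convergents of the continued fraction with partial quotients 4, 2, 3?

4/1, 9/2, 31/7

Using the convergent recurrence p_i = a_i*p_{i-1} + p_{i-2}, q_i = a_i*q_{i-1} + q_{i-2} with p_{-2}=0, p_{-1}=1, q_{-2}=1, q_{-1}=0:
  i=0: a_0=4, p_0 = 4*1 + 0 = 4, q_0 = 4*0 + 1 = 1.
  i=1: a_1=2, p_1 = 2*4 + 1 = 9, q_1 = 2*1 + 0 = 2.
  i=2: a_2=3, p_2 = 3*9 + 4 = 31, q_2 = 3*2 + 1 = 7.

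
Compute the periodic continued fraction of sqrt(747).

Write x_i = (sqrt(747) + m_i)/d_i with (m_0, d_0) = (0, 1). a_0 = floor(sqrt(747)) = 27, since 27^2 = 729 <= 747 < 784 = 28^2.
Iterate m_{i+1} = d_i*a_i - m_i, d_{i+1} = (747 - m_{i+1}^2)/d_i, a_{i+1} = floor((a_0 + m_{i+1})/d_{i+1}):
  m_1 = 1*27 - 0 = 27, d_1 = (747 - 27^2)/1 = 18/1 = 18, a_1 = floor((27 + 27)/18) = 3.
  m_2 = 18*3 - 27 = 27, d_2 = (747 - 27^2)/18 = 18/18 = 1, a_2 = floor((27 + 27)/1) = 54.
  m_3 = 1*54 - 27 = 27, d_3 = (747 - 27^2)/1 = 18/1 = 18: (m_3, d_3) = (m_1, d_1) = (27, 18), so from here the quotients repeat a_1, a_2; the period length is 2.
Hence the expansion of sqrt(747) is a_0 = 27 followed by the repeating block 3, 54 (period 2).

[27; (3, 54)]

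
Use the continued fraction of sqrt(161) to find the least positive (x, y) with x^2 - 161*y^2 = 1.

First expand sqrt(161) as a continued fraction. With x_i = (sqrt(161) + m_i)/d_i and (m_0, d_0) = (0, 1): a_0 = floor(sqrt(161)) = 12, since 12^2 = 144 <= 161 < 169 = 13^2.
Iterate m_{i+1} = d_i*a_i - m_i, d_{i+1} = (161 - m_{i+1}^2)/d_i, a_{i+1} = floor((a_0 + m_{i+1})/d_{i+1}):
  m_1 = 1*12 - 0 = 12, d_1 = (161 - 12^2)/1 = 17/1 = 17, a_1 = floor((12 + 12)/17) = 1.
  m_2 = 17*1 - 12 = 5, d_2 = (161 - 5^2)/17 = 136/17 = 8, a_2 = floor((12 + 5)/8) = 2.
  m_3 = 8*2 - 5 = 11, d_3 = (161 - 11^2)/8 = 40/8 = 5, a_3 = floor((12 + 11)/5) = 4.
  m_4 = 5*4 - 11 = 9, d_4 = (161 - 9^2)/5 = 80/5 = 16, a_4 = floor((12 + 9)/16) = 1.
  m_5 = 16*1 - 9 = 7, d_5 = (161 - 7^2)/16 = 112/16 = 7, a_5 = floor((12 + 7)/7) = 2.
  m_6 = 7*2 - 7 = 7, d_6 = (161 - 7^2)/7 = 112/7 = 16, a_6 = floor((12 + 7)/16) = 1.
  m_7 = 16*1 - 7 = 9, d_7 = (161 - 9^2)/16 = 80/16 = 5, a_7 = floor((12 + 9)/5) = 4.
  m_8 = 5*4 - 9 = 11, d_8 = (161 - 11^2)/5 = 40/5 = 8, a_8 = floor((12 + 11)/8) = 2.
  m_9 = 8*2 - 11 = 5, d_9 = (161 - 5^2)/8 = 136/8 = 17, a_9 = floor((12 + 5)/17) = 1.
  m_10 = 17*1 - 5 = 12, d_10 = (161 - 12^2)/17 = 17/17 = 1, a_10 = floor((12 + 12)/1) = 24.
  m_11 = 1*24 - 12 = 12, d_11 = (161 - 12^2)/1 = 17/1 = 17: (m_11, d_11) = (m_1, d_1) = (12, 17), so from here the quotients repeat a_1, ..., a_10; the period length is 10.
So sqrt(161) = [12; (1, 2, 4, 1, 2, 1, 4, 2, 1, 24)] with period length k = 10.
k is even, so the fundamental solution of x^2 - 161y^2 = 1 is (p_{k-1}, q_{k-1}) = (p_9, q_9); compute convergents through index 9.
Convergents (p_i = a_i*p_{i-1} + p_{i-2}, q_i = a_i*q_{i-1} + q_{i-2} with p_{-2}=0, p_{-1}=1, q_{-2}=1, q_{-1}=0):
  i=0: a_0=12, p_0 = 12*1 + 0 = 12, q_0 = 12*0 + 1 = 1.
  i=1: a_1=1, p_1 = 1*12 + 1 = 13, q_1 = 1*1 + 0 = 1.
  i=2: a_2=2, p_2 = 2*13 + 12 = 38, q_2 = 2*1 + 1 = 3.
  i=3: a_3=4, p_3 = 4*38 + 13 = 165, q_3 = 4*3 + 1 = 13.
  i=4: a_4=1, p_4 = 1*165 + 38 = 203, q_4 = 1*13 + 3 = 16.
  i=5: a_5=2, p_5 = 2*203 + 165 = 571, q_5 = 2*16 + 13 = 45.
  i=6: a_6=1, p_6 = 1*571 + 203 = 774, q_6 = 1*45 + 16 = 61.
  i=7: a_7=4, p_7 = 4*774 + 571 = 3667, q_7 = 4*61 + 45 = 289.
  i=8: a_8=2, p_8 = 2*3667 + 774 = 8108, q_8 = 2*289 + 61 = 639.
  i=9: a_9=1, p_9 = 1*8108 + 3667 = 11775, q_9 = 1*639 + 289 = 928.
Check: 11775^2 - 161*928^2 = 138650625 - 138650624 = 1, so (x, y) = (11775, 928) solves the equation, and by the theorem it is the least positive solution.

(x, y) = (11775, 928)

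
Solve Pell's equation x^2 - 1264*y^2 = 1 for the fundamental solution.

First expand sqrt(1264) as a continued fraction. With x_i = (sqrt(1264) + m_i)/d_i and (m_0, d_0) = (0, 1): a_0 = floor(sqrt(1264)) = 35, since 35^2 = 1225 <= 1264 < 1296 = 36^2.
Iterate m_{i+1} = d_i*a_i - m_i, d_{i+1} = (1264 - m_{i+1}^2)/d_i, a_{i+1} = floor((a_0 + m_{i+1})/d_{i+1}):
  m_1 = 1*35 - 0 = 35, d_1 = (1264 - 35^2)/1 = 39/1 = 39, a_1 = floor((35 + 35)/39) = 1.
  m_2 = 39*1 - 35 = 4, d_2 = (1264 - 4^2)/39 = 1248/39 = 32, a_2 = floor((35 + 4)/32) = 1.
  m_3 = 32*1 - 4 = 28, d_3 = (1264 - 28^2)/32 = 480/32 = 15, a_3 = floor((35 + 28)/15) = 4.
  m_4 = 15*4 - 28 = 32, d_4 = (1264 - 32^2)/15 = 240/15 = 16, a_4 = floor((35 + 32)/16) = 4.
  m_5 = 16*4 - 32 = 32, d_5 = (1264 - 32^2)/16 = 240/16 = 15, a_5 = floor((35 + 32)/15) = 4.
  m_6 = 15*4 - 32 = 28, d_6 = (1264 - 28^2)/15 = 480/15 = 32, a_6 = floor((35 + 28)/32) = 1.
  m_7 = 32*1 - 28 = 4, d_7 = (1264 - 4^2)/32 = 1248/32 = 39, a_7 = floor((35 + 4)/39) = 1.
  m_8 = 39*1 - 4 = 35, d_8 = (1264 - 35^2)/39 = 39/39 = 1, a_8 = floor((35 + 35)/1) = 70.
  m_9 = 1*70 - 35 = 35, d_9 = (1264 - 35^2)/1 = 39/1 = 39: (m_9, d_9) = (m_1, d_1) = (35, 39), so from here the quotients repeat a_1, ..., a_8; the period length is 8.
So sqrt(1264) = [35; (1, 1, 4, 4, 4, 1, 1, 70)] with period length k = 8.
k is even, so the fundamental solution of x^2 - 1264y^2 = 1 is (p_{k-1}, q_{k-1}) = (p_7, q_7); compute convergents through index 7.
Convergents (p_i = a_i*p_{i-1} + p_{i-2}, q_i = a_i*q_{i-1} + q_{i-2} with p_{-2}=0, p_{-1}=1, q_{-2}=1, q_{-1}=0):
  i=0: a_0=35, p_0 = 35*1 + 0 = 35, q_0 = 35*0 + 1 = 1.
  i=1: a_1=1, p_1 = 1*35 + 1 = 36, q_1 = 1*1 + 0 = 1.
  i=2: a_2=1, p_2 = 1*36 + 35 = 71, q_2 = 1*1 + 1 = 2.
  i=3: a_3=4, p_3 = 4*71 + 36 = 320, q_3 = 4*2 + 1 = 9.
  i=4: a_4=4, p_4 = 4*320 + 71 = 1351, q_4 = 4*9 + 2 = 38.
  i=5: a_5=4, p_5 = 4*1351 + 320 = 5724, q_5 = 4*38 + 9 = 161.
  i=6: a_6=1, p_6 = 1*5724 + 1351 = 7075, q_6 = 1*161 + 38 = 199.
  i=7: a_7=1, p_7 = 1*7075 + 5724 = 12799, q_7 = 1*199 + 161 = 360.
Check: 12799^2 - 1264*360^2 = 163814401 - 163814400 = 1, so (x, y) = (12799, 360) solves the equation, and by the theorem it is the least positive solution.

(x, y) = (12799, 360)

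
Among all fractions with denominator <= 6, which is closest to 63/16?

Expand x = 63/16 as a continued fraction with the Euclidean algorithm:
  63 = 3*16 + 15, so a_0 = 3.
  16 = 1*15 + 1, so a_1 = 1.
  15 = 15*1 + 0, so a_2 = 15.
so x = [3; 1, 15].
Convergents (p_i = a_i*p_{i-1} + p_{i-2}, q_i = a_i*q_{i-1} + q_{i-2} with p_{-2}=0, p_{-1}=1, q_{-2}=1, q_{-1}=0), until the denominator exceeds 6:
  i=0: a_0=3, p_0 = 3*1 + 0 = 3, q_0 = 3*0 + 1 = 1.
  i=1: a_1=1, p_1 = 1*3 + 1 = 4, q_1 = 1*1 + 0 = 1.
  i=2: a_2=15, p_2 = 15*4 + 3 = 63, q_2 = 15*1 + 1 = 16.
q_2 = 16 > 6, so the last convergent with denominator <= 6 is p_1/q_1 = 4/1.
The closest fraction with denominator <= 6 is either p_1/q_1 or the intermediate fraction (k*p_1 + p_0)/(k*q_1 + q_0) with the largest k >= 1 whose denominator stays <= 6; these approach x as k grows, and every other convergent or intermediate fraction in range is farther away.
Largest k: floor((6 - q_0)/q_1) = floor((6 - 1)/1) = 5.
That gives (5*4 + 3)/(5*1 + 1) = 23/6.
Compare the errors: |x - 4/1| = |63*1 - 4*16|/(16*1) = 1/16, and |x - 23/6| = |63*6 - 23*16|/(16*6) = 10/96.
Cross-multiplying, 1*96 = 96 < 160 = 10*16, so 1/16 is smaller: the convergent 4/1 is closer to x than 23/6.

4/1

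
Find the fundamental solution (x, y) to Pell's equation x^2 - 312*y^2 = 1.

First expand sqrt(312) as a continued fraction. With x_i = (sqrt(312) + m_i)/d_i and (m_0, d_0) = (0, 1): a_0 = floor(sqrt(312)) = 17, since 17^2 = 289 <= 312 < 324 = 18^2.
Iterate m_{i+1} = d_i*a_i - m_i, d_{i+1} = (312 - m_{i+1}^2)/d_i, a_{i+1} = floor((a_0 + m_{i+1})/d_{i+1}):
  m_1 = 1*17 - 0 = 17, d_1 = (312 - 17^2)/1 = 23/1 = 23, a_1 = floor((17 + 17)/23) = 1.
  m_2 = 23*1 - 17 = 6, d_2 = (312 - 6^2)/23 = 276/23 = 12, a_2 = floor((17 + 6)/12) = 1.
  m_3 = 12*1 - 6 = 6, d_3 = (312 - 6^2)/12 = 276/12 = 23, a_3 = floor((17 + 6)/23) = 1.
  m_4 = 23*1 - 6 = 17, d_4 = (312 - 17^2)/23 = 23/23 = 1, a_4 = floor((17 + 17)/1) = 34.
  m_5 = 1*34 - 17 = 17, d_5 = (312 - 17^2)/1 = 23/1 = 23: (m_5, d_5) = (m_1, d_1) = (17, 23), so from here the quotients repeat a_1, ..., a_4; the period length is 4.
So sqrt(312) = [17; (1, 1, 1, 34)] with period length k = 4.
k is even, so the fundamental solution of x^2 - 312y^2 = 1 is (p_{k-1}, q_{k-1}) = (p_3, q_3); compute convergents through index 3.
Convergents (p_i = a_i*p_{i-1} + p_{i-2}, q_i = a_i*q_{i-1} + q_{i-2} with p_{-2}=0, p_{-1}=1, q_{-2}=1, q_{-1}=0):
  i=0: a_0=17, p_0 = 17*1 + 0 = 17, q_0 = 17*0 + 1 = 1.
  i=1: a_1=1, p_1 = 1*17 + 1 = 18, q_1 = 1*1 + 0 = 1.
  i=2: a_2=1, p_2 = 1*18 + 17 = 35, q_2 = 1*1 + 1 = 2.
  i=3: a_3=1, p_3 = 1*35 + 18 = 53, q_3 = 1*2 + 1 = 3.
Check: 53^2 - 312*3^2 = 2809 - 2808 = 1, so (x, y) = (53, 3) solves the equation, and by the theorem it is the least positive solution.

(x, y) = (53, 3)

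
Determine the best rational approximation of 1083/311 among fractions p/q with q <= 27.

Expand x = 1083/311 as a continued fraction with the Euclidean algorithm:
  1083 = 3*311 + 150, so a_0 = 3.
  311 = 2*150 + 11, so a_1 = 2.
  150 = 13*11 + 7, so a_2 = 13.
  11 = 1*7 + 4, so a_3 = 1.
  7 = 1*4 + 3, so a_4 = 1.
  4 = 1*3 + 1, so a_5 = 1.
  3 = 3*1 + 0, so a_6 = 3.
so x = [3; 2, 13, 1, 1, 1, 3].
Convergents (p_i = a_i*p_{i-1} + p_{i-2}, q_i = a_i*q_{i-1} + q_{i-2} with p_{-2}=0, p_{-1}=1, q_{-2}=1, q_{-1}=0), until the denominator exceeds 27:
  i=0: a_0=3, p_0 = 3*1 + 0 = 3, q_0 = 3*0 + 1 = 1.
  i=1: a_1=2, p_1 = 2*3 + 1 = 7, q_1 = 2*1 + 0 = 2.
  i=2: a_2=13, p_2 = 13*7 + 3 = 94, q_2 = 13*2 + 1 = 27.
  i=3: a_3=1, p_3 = 1*94 + 7 = 101, q_3 = 1*27 + 2 = 29.
q_3 = 29 > 27, so the last convergent with denominator <= 27 is p_2/q_2 = 94/27.
The closest fraction with denominator <= 27 is either p_2/q_2 or the intermediate fraction (k*p_2 + p_1)/(k*q_2 + q_1) with the largest k >= 1 whose denominator stays <= 27; these approach x as k grows, and every other convergent or intermediate fraction in range is farther away.
Largest k: floor((27 - q_1)/q_2) = floor((27 - 2)/27) = 0.
Since k = 0, no intermediate fraction beyond p_2/q_2 has denominator <= 27, so the convergent 94/27 is the closest (its error is |1083*27 - 94*311|/(311*27) = 7/8397).

94/27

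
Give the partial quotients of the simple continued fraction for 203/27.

Run the Euclidean algorithm on 203 and 27; the successive quotients are the partial quotients a_0, a_1, ... (each step inverts the fractional part left over by the previous one):
  203 = 7*27 + 14, so a_0 = 7.
  27 = 1*14 + 13, so a_1 = 1.
  14 = 1*13 + 1, so a_2 = 1.
  13 = 13*1 + 0, so a_3 = 13.
The remainder reaches 0 after 4 divisions, so the expansion has 4 partial quotients, read off in order.

[7; 1, 1, 13]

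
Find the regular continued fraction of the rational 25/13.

Run the Euclidean algorithm on 25 and 13; the successive quotients are the partial quotients a_0, a_1, ... (each step inverts the fractional part left over by the previous one):
  25 = 1*13 + 12, so a_0 = 1.
  13 = 1*12 + 1, so a_1 = 1.
  12 = 12*1 + 0, so a_2 = 12.
The remainder reaches 0 after 3 divisions, so the expansion has 3 partial quotients, read off in order.

[1; 1, 12]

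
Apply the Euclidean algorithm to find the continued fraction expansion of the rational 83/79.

[1; 19, 1, 3]

Run the Euclidean algorithm on 83 and 79; the successive quotients are the partial quotients a_0, a_1, ... (each step inverts the fractional part left over by the previous one):
  83 = 1*79 + 4, so a_0 = 1.
  79 = 19*4 + 3, so a_1 = 19.
  4 = 1*3 + 1, so a_2 = 1.
  3 = 3*1 + 0, so a_3 = 3.
The remainder reaches 0 after 4 divisions, so the expansion has 4 partial quotients, read off in order.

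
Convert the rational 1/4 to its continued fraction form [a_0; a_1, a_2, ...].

[0; 4]

Run the Euclidean algorithm on 1 and 4; the successive quotients are the partial quotients a_0, a_1, ... (each step inverts the fractional part left over by the previous one):
  1 = 0*4 + 1, so a_0 = 0.
  4 = 4*1 + 0, so a_1 = 4.
The remainder reaches 0 after 2 divisions, so the expansion has 2 partial quotients, read off in order.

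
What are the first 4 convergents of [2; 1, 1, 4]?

Using the convergent recurrence p_i = a_i*p_{i-1} + p_{i-2}, q_i = a_i*q_{i-1} + q_{i-2} with p_{-2}=0, p_{-1}=1, q_{-2}=1, q_{-1}=0:
  i=0: a_0=2, p_0 = 2*1 + 0 = 2, q_0 = 2*0 + 1 = 1.
  i=1: a_1=1, p_1 = 1*2 + 1 = 3, q_1 = 1*1 + 0 = 1.
  i=2: a_2=1, p_2 = 1*3 + 2 = 5, q_2 = 1*1 + 1 = 2.
  i=3: a_3=4, p_3 = 4*5 + 3 = 23, q_3 = 4*2 + 1 = 9.

2/1, 3/1, 5/2, 23/9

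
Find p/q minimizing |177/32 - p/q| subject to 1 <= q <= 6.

Expand x = 177/32 as a continued fraction with the Euclidean algorithm:
  177 = 5*32 + 17, so a_0 = 5.
  32 = 1*17 + 15, so a_1 = 1.
  17 = 1*15 + 2, so a_2 = 1.
  15 = 7*2 + 1, so a_3 = 7.
  2 = 2*1 + 0, so a_4 = 2.
so x = [5; 1, 1, 7, 2].
Convergents (p_i = a_i*p_{i-1} + p_{i-2}, q_i = a_i*q_{i-1} + q_{i-2} with p_{-2}=0, p_{-1}=1, q_{-2}=1, q_{-1}=0), until the denominator exceeds 6:
  i=0: a_0=5, p_0 = 5*1 + 0 = 5, q_0 = 5*0 + 1 = 1.
  i=1: a_1=1, p_1 = 1*5 + 1 = 6, q_1 = 1*1 + 0 = 1.
  i=2: a_2=1, p_2 = 1*6 + 5 = 11, q_2 = 1*1 + 1 = 2.
  i=3: a_3=7, p_3 = 7*11 + 6 = 83, q_3 = 7*2 + 1 = 15.
q_3 = 15 > 6, so the last convergent with denominator <= 6 is p_2/q_2 = 11/2.
The closest fraction with denominator <= 6 is either p_2/q_2 or the intermediate fraction (k*p_2 + p_1)/(k*q_2 + q_1) with the largest k >= 1 whose denominator stays <= 6; these approach x as k grows, and every other convergent or intermediate fraction in range is farther away.
Largest k: floor((6 - q_1)/q_2) = floor((6 - 1)/2) = 2.
That gives (2*11 + 6)/(2*2 + 1) = 28/5.
Compare the errors: |x - 11/2| = |177*2 - 11*32|/(32*2) = 2/64, and |x - 28/5| = |177*5 - 28*32|/(32*5) = 11/160.
Cross-multiplying, 2*160 = 320 < 704 = 11*64, so 2/64 is smaller: the convergent 11/2 is closer to x than 28/5.

11/2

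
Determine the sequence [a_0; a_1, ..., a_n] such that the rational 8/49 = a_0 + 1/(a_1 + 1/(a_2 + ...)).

[0; 6, 8]

Run the Euclidean algorithm on 8 and 49; the successive quotients are the partial quotients a_0, a_1, ... (each step inverts the fractional part left over by the previous one):
  8 = 0*49 + 8, so a_0 = 0.
  49 = 6*8 + 1, so a_1 = 6.
  8 = 8*1 + 0, so a_2 = 8.
The remainder reaches 0 after 3 divisions, so the expansion has 3 partial quotients, read off in order.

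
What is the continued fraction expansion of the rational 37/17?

[2; 5, 1, 2]

Run the Euclidean algorithm on 37 and 17; the successive quotients are the partial quotients a_0, a_1, ... (each step inverts the fractional part left over by the previous one):
  37 = 2*17 + 3, so a_0 = 2.
  17 = 5*3 + 2, so a_1 = 5.
  3 = 1*2 + 1, so a_2 = 1.
  2 = 2*1 + 0, so a_3 = 2.
The remainder reaches 0 after 4 divisions, so the expansion has 4 partial quotients, read off in order.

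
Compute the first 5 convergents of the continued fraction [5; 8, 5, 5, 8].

5/1, 41/8, 210/41, 1091/213, 8938/1745

Using the convergent recurrence p_i = a_i*p_{i-1} + p_{i-2}, q_i = a_i*q_{i-1} + q_{i-2} with p_{-2}=0, p_{-1}=1, q_{-2}=1, q_{-1}=0:
  i=0: a_0=5, p_0 = 5*1 + 0 = 5, q_0 = 5*0 + 1 = 1.
  i=1: a_1=8, p_1 = 8*5 + 1 = 41, q_1 = 8*1 + 0 = 8.
  i=2: a_2=5, p_2 = 5*41 + 5 = 210, q_2 = 5*8 + 1 = 41.
  i=3: a_3=5, p_3 = 5*210 + 41 = 1091, q_3 = 5*41 + 8 = 213.
  i=4: a_4=8, p_4 = 8*1091 + 210 = 8938, q_4 = 8*213 + 41 = 1745.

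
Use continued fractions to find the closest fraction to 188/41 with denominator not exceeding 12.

Expand x = 188/41 as a continued fraction with the Euclidean algorithm:
  188 = 4*41 + 24, so a_0 = 4.
  41 = 1*24 + 17, so a_1 = 1.
  24 = 1*17 + 7, so a_2 = 1.
  17 = 2*7 + 3, so a_3 = 2.
  7 = 2*3 + 1, so a_4 = 2.
  3 = 3*1 + 0, so a_5 = 3.
so x = [4; 1, 1, 2, 2, 3].
Convergents (p_i = a_i*p_{i-1} + p_{i-2}, q_i = a_i*q_{i-1} + q_{i-2} with p_{-2}=0, p_{-1}=1, q_{-2}=1, q_{-1}=0), until the denominator exceeds 12:
  i=0: a_0=4, p_0 = 4*1 + 0 = 4, q_0 = 4*0 + 1 = 1.
  i=1: a_1=1, p_1 = 1*4 + 1 = 5, q_1 = 1*1 + 0 = 1.
  i=2: a_2=1, p_2 = 1*5 + 4 = 9, q_2 = 1*1 + 1 = 2.
  i=3: a_3=2, p_3 = 2*9 + 5 = 23, q_3 = 2*2 + 1 = 5.
  i=4: a_4=2, p_4 = 2*23 + 9 = 55, q_4 = 2*5 + 2 = 12.
  i=5: a_5=3, p_5 = 3*55 + 23 = 188, q_5 = 3*12 + 5 = 41.
q_5 = 41 > 12, so the last convergent with denominator <= 12 is p_4/q_4 = 55/12.
The closest fraction with denominator <= 12 is either p_4/q_4 or the intermediate fraction (k*p_4 + p_3)/(k*q_4 + q_3) with the largest k >= 1 whose denominator stays <= 12; these approach x as k grows, and every other convergent or intermediate fraction in range is farther away.
Largest k: floor((12 - q_3)/q_4) = floor((12 - 5)/12) = 0.
Since k = 0, no intermediate fraction beyond p_4/q_4 has denominator <= 12, so the convergent 55/12 is the closest (its error is |188*12 - 55*41|/(41*12) = 1/492).

55/12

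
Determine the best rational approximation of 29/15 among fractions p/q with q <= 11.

Expand x = 29/15 as a continued fraction with the Euclidean algorithm:
  29 = 1*15 + 14, so a_0 = 1.
  15 = 1*14 + 1, so a_1 = 1.
  14 = 14*1 + 0, so a_2 = 14.
so x = [1; 1, 14].
Convergents (p_i = a_i*p_{i-1} + p_{i-2}, q_i = a_i*q_{i-1} + q_{i-2} with p_{-2}=0, p_{-1}=1, q_{-2}=1, q_{-1}=0), until the denominator exceeds 11:
  i=0: a_0=1, p_0 = 1*1 + 0 = 1, q_0 = 1*0 + 1 = 1.
  i=1: a_1=1, p_1 = 1*1 + 1 = 2, q_1 = 1*1 + 0 = 1.
  i=2: a_2=14, p_2 = 14*2 + 1 = 29, q_2 = 14*1 + 1 = 15.
q_2 = 15 > 11, so the last convergent with denominator <= 11 is p_1/q_1 = 2/1.
The closest fraction with denominator <= 11 is either p_1/q_1 or the intermediate fraction (k*p_1 + p_0)/(k*q_1 + q_0) with the largest k >= 1 whose denominator stays <= 11; these approach x as k grows, and every other convergent or intermediate fraction in range is farther away.
Largest k: floor((11 - q_0)/q_1) = floor((11 - 1)/1) = 10.
That gives (10*2 + 1)/(10*1 + 1) = 21/11.
Compare the errors: |x - 2/1| = |29*1 - 2*15|/(15*1) = 1/15, and |x - 21/11| = |29*11 - 21*15|/(15*11) = 4/165.
Cross-multiplying, 4*15 = 60 < 165 = 1*165, so 4/165 is smaller: the intermediate fraction 21/11 is closer to x than 2/1.

21/11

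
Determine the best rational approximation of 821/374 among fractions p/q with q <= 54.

90/41

Expand x = 821/374 as a continued fraction with the Euclidean algorithm:
  821 = 2*374 + 73, so a_0 = 2.
  374 = 5*73 + 9, so a_1 = 5.
  73 = 8*9 + 1, so a_2 = 8.
  9 = 9*1 + 0, so a_3 = 9.
so x = [2; 5, 8, 9].
Convergents (p_i = a_i*p_{i-1} + p_{i-2}, q_i = a_i*q_{i-1} + q_{i-2} with p_{-2}=0, p_{-1}=1, q_{-2}=1, q_{-1}=0), until the denominator exceeds 54:
  i=0: a_0=2, p_0 = 2*1 + 0 = 2, q_0 = 2*0 + 1 = 1.
  i=1: a_1=5, p_1 = 5*2 + 1 = 11, q_1 = 5*1 + 0 = 5.
  i=2: a_2=8, p_2 = 8*11 + 2 = 90, q_2 = 8*5 + 1 = 41.
  i=3: a_3=9, p_3 = 9*90 + 11 = 821, q_3 = 9*41 + 5 = 374.
q_3 = 374 > 54, so the last convergent with denominator <= 54 is p_2/q_2 = 90/41.
The closest fraction with denominator <= 54 is either p_2/q_2 or the intermediate fraction (k*p_2 + p_1)/(k*q_2 + q_1) with the largest k >= 1 whose denominator stays <= 54; these approach x as k grows, and every other convergent or intermediate fraction in range is farther away.
Largest k: floor((54 - q_1)/q_2) = floor((54 - 5)/41) = 1.
That gives (1*90 + 11)/(1*41 + 5) = 101/46.
Compare the errors: |x - 90/41| = |821*41 - 90*374|/(374*41) = 1/15334, and |x - 101/46| = |821*46 - 101*374|/(374*46) = 8/17204.
Cross-multiplying, 1*17204 = 17204 < 122672 = 8*15334, so 1/15334 is smaller: the convergent 90/41 is closer to x than 101/46.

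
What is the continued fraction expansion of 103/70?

[1; 2, 8, 4]

Run the Euclidean algorithm on 103 and 70; the successive quotients are the partial quotients a_0, a_1, ... (each step inverts the fractional part left over by the previous one):
  103 = 1*70 + 33, so a_0 = 1.
  70 = 2*33 + 4, so a_1 = 2.
  33 = 8*4 + 1, so a_2 = 8.
  4 = 4*1 + 0, so a_3 = 4.
The remainder reaches 0 after 4 divisions, so the expansion has 4 partial quotients, read off in order.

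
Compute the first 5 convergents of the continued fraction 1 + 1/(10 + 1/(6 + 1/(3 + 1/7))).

Using the convergent recurrence p_i = a_i*p_{i-1} + p_{i-2}, q_i = a_i*q_{i-1} + q_{i-2} with p_{-2}=0, p_{-1}=1, q_{-2}=1, q_{-1}=0:
  i=0: a_0=1, p_0 = 1*1 + 0 = 1, q_0 = 1*0 + 1 = 1.
  i=1: a_1=10, p_1 = 10*1 + 1 = 11, q_1 = 10*1 + 0 = 10.
  i=2: a_2=6, p_2 = 6*11 + 1 = 67, q_2 = 6*10 + 1 = 61.
  i=3: a_3=3, p_3 = 3*67 + 11 = 212, q_3 = 3*61 + 10 = 193.
  i=4: a_4=7, p_4 = 7*212 + 67 = 1551, q_4 = 7*193 + 61 = 1412.

1/1, 11/10, 67/61, 212/193, 1551/1412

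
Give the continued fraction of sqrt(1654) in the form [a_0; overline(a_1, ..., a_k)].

[40; overline(1, 2, 40, 2, 1, 80)]

Write x_i = (sqrt(1654) + m_i)/d_i with (m_0, d_0) = (0, 1). a_0 = floor(sqrt(1654)) = 40, since 40^2 = 1600 <= 1654 < 1681 = 41^2.
Iterate m_{i+1} = d_i*a_i - m_i, d_{i+1} = (1654 - m_{i+1}^2)/d_i, a_{i+1} = floor((a_0 + m_{i+1})/d_{i+1}):
  m_1 = 1*40 - 0 = 40, d_1 = (1654 - 40^2)/1 = 54/1 = 54, a_1 = floor((40 + 40)/54) = 1.
  m_2 = 54*1 - 40 = 14, d_2 = (1654 - 14^2)/54 = 1458/54 = 27, a_2 = floor((40 + 14)/27) = 2.
  m_3 = 27*2 - 14 = 40, d_3 = (1654 - 40^2)/27 = 54/27 = 2, a_3 = floor((40 + 40)/2) = 40.
  m_4 = 2*40 - 40 = 40, d_4 = (1654 - 40^2)/2 = 54/2 = 27, a_4 = floor((40 + 40)/27) = 2.
  m_5 = 27*2 - 40 = 14, d_5 = (1654 - 14^2)/27 = 1458/27 = 54, a_5 = floor((40 + 14)/54) = 1.
  m_6 = 54*1 - 14 = 40, d_6 = (1654 - 40^2)/54 = 54/54 = 1, a_6 = floor((40 + 40)/1) = 80.
  m_7 = 1*80 - 40 = 40, d_7 = (1654 - 40^2)/1 = 54/1 = 54: (m_7, d_7) = (m_1, d_1) = (40, 54), so from here the quotients repeat a_1, ..., a_6; the period length is 6.
Hence the expansion of sqrt(1654) is a_0 = 40 followed by the repeating block 1, 2, 40, 2, 1, 80 (period 6).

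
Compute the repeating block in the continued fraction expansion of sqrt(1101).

[33; (5, 1, 1, 16, 22, 16, 1, 1, 5, 66)]

Write x_i = (sqrt(1101) + m_i)/d_i with (m_0, d_0) = (0, 1). a_0 = floor(sqrt(1101)) = 33, since 33^2 = 1089 <= 1101 < 1156 = 34^2.
Iterate m_{i+1} = d_i*a_i - m_i, d_{i+1} = (1101 - m_{i+1}^2)/d_i, a_{i+1} = floor((a_0 + m_{i+1})/d_{i+1}):
  m_1 = 1*33 - 0 = 33, d_1 = (1101 - 33^2)/1 = 12/1 = 12, a_1 = floor((33 + 33)/12) = 5.
  m_2 = 12*5 - 33 = 27, d_2 = (1101 - 27^2)/12 = 372/12 = 31, a_2 = floor((33 + 27)/31) = 1.
  m_3 = 31*1 - 27 = 4, d_3 = (1101 - 4^2)/31 = 1085/31 = 35, a_3 = floor((33 + 4)/35) = 1.
  m_4 = 35*1 - 4 = 31, d_4 = (1101 - 31^2)/35 = 140/35 = 4, a_4 = floor((33 + 31)/4) = 16.
  m_5 = 4*16 - 31 = 33, d_5 = (1101 - 33^2)/4 = 12/4 = 3, a_5 = floor((33 + 33)/3) = 22.
  m_6 = 3*22 - 33 = 33, d_6 = (1101 - 33^2)/3 = 12/3 = 4, a_6 = floor((33 + 33)/4) = 16.
  m_7 = 4*16 - 33 = 31, d_7 = (1101 - 31^2)/4 = 140/4 = 35, a_7 = floor((33 + 31)/35) = 1.
  m_8 = 35*1 - 31 = 4, d_8 = (1101 - 4^2)/35 = 1085/35 = 31, a_8 = floor((33 + 4)/31) = 1.
  m_9 = 31*1 - 4 = 27, d_9 = (1101 - 27^2)/31 = 372/31 = 12, a_9 = floor((33 + 27)/12) = 5.
  m_10 = 12*5 - 27 = 33, d_10 = (1101 - 33^2)/12 = 12/12 = 1, a_10 = floor((33 + 33)/1) = 66.
  m_11 = 1*66 - 33 = 33, d_11 = (1101 - 33^2)/1 = 12/1 = 12: (m_11, d_11) = (m_1, d_1) = (33, 12), so from here the quotients repeat a_1, ..., a_10; the period length is 10.
Hence the expansion of sqrt(1101) is a_0 = 33 followed by the repeating block 5, 1, 1, 16, 22, 16, 1, 1, 5, 66 (period 10).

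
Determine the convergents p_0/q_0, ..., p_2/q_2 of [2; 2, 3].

Using the convergent recurrence p_i = a_i*p_{i-1} + p_{i-2}, q_i = a_i*q_{i-1} + q_{i-2} with p_{-2}=0, p_{-1}=1, q_{-2}=1, q_{-1}=0:
  i=0: a_0=2, p_0 = 2*1 + 0 = 2, q_0 = 2*0 + 1 = 1.
  i=1: a_1=2, p_1 = 2*2 + 1 = 5, q_1 = 2*1 + 0 = 2.
  i=2: a_2=3, p_2 = 3*5 + 2 = 17, q_2 = 3*2 + 1 = 7.

2/1, 5/2, 17/7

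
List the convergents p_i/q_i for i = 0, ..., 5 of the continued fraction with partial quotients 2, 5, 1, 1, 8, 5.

2/1, 11/5, 13/6, 24/11, 205/94, 1049/481

Using the convergent recurrence p_i = a_i*p_{i-1} + p_{i-2}, q_i = a_i*q_{i-1} + q_{i-2} with p_{-2}=0, p_{-1}=1, q_{-2}=1, q_{-1}=0:
  i=0: a_0=2, p_0 = 2*1 + 0 = 2, q_0 = 2*0 + 1 = 1.
  i=1: a_1=5, p_1 = 5*2 + 1 = 11, q_1 = 5*1 + 0 = 5.
  i=2: a_2=1, p_2 = 1*11 + 2 = 13, q_2 = 1*5 + 1 = 6.
  i=3: a_3=1, p_3 = 1*13 + 11 = 24, q_3 = 1*6 + 5 = 11.
  i=4: a_4=8, p_4 = 8*24 + 13 = 205, q_4 = 8*11 + 6 = 94.
  i=5: a_5=5, p_5 = 5*205 + 24 = 1049, q_5 = 5*94 + 11 = 481.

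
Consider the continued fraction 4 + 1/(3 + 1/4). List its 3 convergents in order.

4/1, 13/3, 56/13

Using the convergent recurrence p_i = a_i*p_{i-1} + p_{i-2}, q_i = a_i*q_{i-1} + q_{i-2} with p_{-2}=0, p_{-1}=1, q_{-2}=1, q_{-1}=0:
  i=0: a_0=4, p_0 = 4*1 + 0 = 4, q_0 = 4*0 + 1 = 1.
  i=1: a_1=3, p_1 = 3*4 + 1 = 13, q_1 = 3*1 + 0 = 3.
  i=2: a_2=4, p_2 = 4*13 + 4 = 56, q_2 = 4*3 + 1 = 13.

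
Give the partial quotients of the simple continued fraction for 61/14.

Run the Euclidean algorithm on 61 and 14; the successive quotients are the partial quotients a_0, a_1, ... (each step inverts the fractional part left over by the previous one):
  61 = 4*14 + 5, so a_0 = 4.
  14 = 2*5 + 4, so a_1 = 2.
  5 = 1*4 + 1, so a_2 = 1.
  4 = 4*1 + 0, so a_3 = 4.
The remainder reaches 0 after 4 divisions, so the expansion has 4 partial quotients, read off in order.

[4; 2, 1, 4]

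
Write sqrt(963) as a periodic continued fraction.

Write x_i = (sqrt(963) + m_i)/d_i with (m_0, d_0) = (0, 1). a_0 = floor(sqrt(963)) = 31, since 31^2 = 961 <= 963 < 1024 = 32^2.
Iterate m_{i+1} = d_i*a_i - m_i, d_{i+1} = (963 - m_{i+1}^2)/d_i, a_{i+1} = floor((a_0 + m_{i+1})/d_{i+1}):
  m_1 = 1*31 - 0 = 31, d_1 = (963 - 31^2)/1 = 2/1 = 2, a_1 = floor((31 + 31)/2) = 31.
  m_2 = 2*31 - 31 = 31, d_2 = (963 - 31^2)/2 = 2/2 = 1, a_2 = floor((31 + 31)/1) = 62.
  m_3 = 1*62 - 31 = 31, d_3 = (963 - 31^2)/1 = 2/1 = 2: (m_3, d_3) = (m_1, d_1) = (31, 2), so from here the quotients repeat a_1, a_2; the period length is 2.
Hence the expansion of sqrt(963) is a_0 = 31 followed by the repeating block 31, 62 (period 2).

[31; (31, 62)]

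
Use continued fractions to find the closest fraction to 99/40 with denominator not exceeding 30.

52/21

Expand x = 99/40 as a continued fraction with the Euclidean algorithm:
  99 = 2*40 + 19, so a_0 = 2.
  40 = 2*19 + 2, so a_1 = 2.
  19 = 9*2 + 1, so a_2 = 9.
  2 = 2*1 + 0, so a_3 = 2.
so x = [2; 2, 9, 2].
Convergents (p_i = a_i*p_{i-1} + p_{i-2}, q_i = a_i*q_{i-1} + q_{i-2} with p_{-2}=0, p_{-1}=1, q_{-2}=1, q_{-1}=0), until the denominator exceeds 30:
  i=0: a_0=2, p_0 = 2*1 + 0 = 2, q_0 = 2*0 + 1 = 1.
  i=1: a_1=2, p_1 = 2*2 + 1 = 5, q_1 = 2*1 + 0 = 2.
  i=2: a_2=9, p_2 = 9*5 + 2 = 47, q_2 = 9*2 + 1 = 19.
  i=3: a_3=2, p_3 = 2*47 + 5 = 99, q_3 = 2*19 + 2 = 40.
q_3 = 40 > 30, so the last convergent with denominator <= 30 is p_2/q_2 = 47/19.
The closest fraction with denominator <= 30 is either p_2/q_2 or the intermediate fraction (k*p_2 + p_1)/(k*q_2 + q_1) with the largest k >= 1 whose denominator stays <= 30; these approach x as k grows, and every other convergent or intermediate fraction in range is farther away.
Largest k: floor((30 - q_1)/q_2) = floor((30 - 2)/19) = 1.
That gives (1*47 + 5)/(1*19 + 2) = 52/21.
Compare the errors: |x - 47/19| = |99*19 - 47*40|/(40*19) = 1/760, and |x - 52/21| = |99*21 - 52*40|/(40*21) = 1/840.
Cross-multiplying, 1*760 = 760 < 840 = 1*840, so 1/840 is smaller: the intermediate fraction 52/21 is closer to x than 47/19.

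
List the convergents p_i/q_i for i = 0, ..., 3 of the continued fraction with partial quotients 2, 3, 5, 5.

Using the convergent recurrence p_i = a_i*p_{i-1} + p_{i-2}, q_i = a_i*q_{i-1} + q_{i-2} with p_{-2}=0, p_{-1}=1, q_{-2}=1, q_{-1}=0:
  i=0: a_0=2, p_0 = 2*1 + 0 = 2, q_0 = 2*0 + 1 = 1.
  i=1: a_1=3, p_1 = 3*2 + 1 = 7, q_1 = 3*1 + 0 = 3.
  i=2: a_2=5, p_2 = 5*7 + 2 = 37, q_2 = 5*3 + 1 = 16.
  i=3: a_3=5, p_3 = 5*37 + 7 = 192, q_3 = 5*16 + 3 = 83.

2/1, 7/3, 37/16, 192/83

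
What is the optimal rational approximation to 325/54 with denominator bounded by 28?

169/28

Expand x = 325/54 as a continued fraction with the Euclidean algorithm:
  325 = 6*54 + 1, so a_0 = 6.
  54 = 54*1 + 0, so a_1 = 54.
so x = [6; 54].
Convergents (p_i = a_i*p_{i-1} + p_{i-2}, q_i = a_i*q_{i-1} + q_{i-2} with p_{-2}=0, p_{-1}=1, q_{-2}=1, q_{-1}=0), until the denominator exceeds 28:
  i=0: a_0=6, p_0 = 6*1 + 0 = 6, q_0 = 6*0 + 1 = 1.
  i=1: a_1=54, p_1 = 54*6 + 1 = 325, q_1 = 54*1 + 0 = 54.
q_1 = 54 > 28, so the last convergent with denominator <= 28 is p_0/q_0 = 6/1.
The closest fraction with denominator <= 28 is either p_0/q_0 or the intermediate fraction (k*p_0 + p_{-1})/(k*q_0 + q_{-1}) with the largest k >= 1 whose denominator stays <= 28; these approach x as k grows, and every other convergent or intermediate fraction in range is farther away.
Largest k: floor((28 - q_{-1})/q_0) = floor((28 - 0)/1) = 28 (using the seeds p_{-1} = 1, q_{-1} = 0).
That gives (28*6 + 1)/(28*1 + 0) = 169/28.
Compare the errors: |x - 6/1| = |325*1 - 6*54|/(54*1) = 1/54, and |x - 169/28| = |325*28 - 169*54|/(54*28) = 26/1512.
Cross-multiplying, 26*54 = 1404 < 1512 = 1*1512, so 26/1512 is smaller: the intermediate fraction 169/28 is closer to x than 6/1.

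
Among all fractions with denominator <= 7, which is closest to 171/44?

Expand x = 171/44 as a continued fraction with the Euclidean algorithm:
  171 = 3*44 + 39, so a_0 = 3.
  44 = 1*39 + 5, so a_1 = 1.
  39 = 7*5 + 4, so a_2 = 7.
  5 = 1*4 + 1, so a_3 = 1.
  4 = 4*1 + 0, so a_4 = 4.
so x = [3; 1, 7, 1, 4].
Convergents (p_i = a_i*p_{i-1} + p_{i-2}, q_i = a_i*q_{i-1} + q_{i-2} with p_{-2}=0, p_{-1}=1, q_{-2}=1, q_{-1}=0), until the denominator exceeds 7:
  i=0: a_0=3, p_0 = 3*1 + 0 = 3, q_0 = 3*0 + 1 = 1.
  i=1: a_1=1, p_1 = 1*3 + 1 = 4, q_1 = 1*1 + 0 = 1.
  i=2: a_2=7, p_2 = 7*4 + 3 = 31, q_2 = 7*1 + 1 = 8.
q_2 = 8 > 7, so the last convergent with denominator <= 7 is p_1/q_1 = 4/1.
The closest fraction with denominator <= 7 is either p_1/q_1 or the intermediate fraction (k*p_1 + p_0)/(k*q_1 + q_0) with the largest k >= 1 whose denominator stays <= 7; these approach x as k grows, and every other convergent or intermediate fraction in range is farther away.
Largest k: floor((7 - q_0)/q_1) = floor((7 - 1)/1) = 6.
That gives (6*4 + 3)/(6*1 + 1) = 27/7.
Compare the errors: |x - 4/1| = |171*1 - 4*44|/(44*1) = 5/44, and |x - 27/7| = |171*7 - 27*44|/(44*7) = 9/308.
Cross-multiplying, 9*44 = 396 < 1540 = 5*308, so 9/308 is smaller: the intermediate fraction 27/7 is closer to x than 4/1.

27/7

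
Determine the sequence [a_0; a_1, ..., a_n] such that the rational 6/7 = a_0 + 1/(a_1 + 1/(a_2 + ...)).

[0; 1, 6]

Run the Euclidean algorithm on 6 and 7; the successive quotients are the partial quotients a_0, a_1, ... (each step inverts the fractional part left over by the previous one):
  6 = 0*7 + 6, so a_0 = 0.
  7 = 1*6 + 1, so a_1 = 1.
  6 = 6*1 + 0, so a_2 = 6.
The remainder reaches 0 after 3 divisions, so the expansion has 3 partial quotients, read off in order.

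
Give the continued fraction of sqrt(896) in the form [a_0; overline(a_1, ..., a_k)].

Write x_i = (sqrt(896) + m_i)/d_i with (m_0, d_0) = (0, 1). a_0 = floor(sqrt(896)) = 29, since 29^2 = 841 <= 896 < 900 = 30^2.
Iterate m_{i+1} = d_i*a_i - m_i, d_{i+1} = (896 - m_{i+1}^2)/d_i, a_{i+1} = floor((a_0 + m_{i+1})/d_{i+1}):
  m_1 = 1*29 - 0 = 29, d_1 = (896 - 29^2)/1 = 55/1 = 55, a_1 = floor((29 + 29)/55) = 1.
  m_2 = 55*1 - 29 = 26, d_2 = (896 - 26^2)/55 = 220/55 = 4, a_2 = floor((29 + 26)/4) = 13.
  m_3 = 4*13 - 26 = 26, d_3 = (896 - 26^2)/4 = 220/4 = 55, a_3 = floor((29 + 26)/55) = 1.
  m_4 = 55*1 - 26 = 29, d_4 = (896 - 29^2)/55 = 55/55 = 1, a_4 = floor((29 + 29)/1) = 58.
  m_5 = 1*58 - 29 = 29, d_5 = (896 - 29^2)/1 = 55/1 = 55: (m_5, d_5) = (m_1, d_1) = (29, 55), so from here the quotients repeat a_1, ..., a_4; the period length is 4.
Hence the expansion of sqrt(896) is a_0 = 29 followed by the repeating block 1, 13, 1, 58 (period 4).

[29; overline(1, 13, 1, 58)]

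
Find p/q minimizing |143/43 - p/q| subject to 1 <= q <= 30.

Expand x = 143/43 as a continued fraction with the Euclidean algorithm:
  143 = 3*43 + 14, so a_0 = 3.
  43 = 3*14 + 1, so a_1 = 3.
  14 = 14*1 + 0, so a_2 = 14.
so x = [3; 3, 14].
Convergents (p_i = a_i*p_{i-1} + p_{i-2}, q_i = a_i*q_{i-1} + q_{i-2} with p_{-2}=0, p_{-1}=1, q_{-2}=1, q_{-1}=0), until the denominator exceeds 30:
  i=0: a_0=3, p_0 = 3*1 + 0 = 3, q_0 = 3*0 + 1 = 1.
  i=1: a_1=3, p_1 = 3*3 + 1 = 10, q_1 = 3*1 + 0 = 3.
  i=2: a_2=14, p_2 = 14*10 + 3 = 143, q_2 = 14*3 + 1 = 43.
q_2 = 43 > 30, so the last convergent with denominator <= 30 is p_1/q_1 = 10/3.
The closest fraction with denominator <= 30 is either p_1/q_1 or the intermediate fraction (k*p_1 + p_0)/(k*q_1 + q_0) with the largest k >= 1 whose denominator stays <= 30; these approach x as k grows, and every other convergent or intermediate fraction in range is farther away.
Largest k: floor((30 - q_0)/q_1) = floor((30 - 1)/3) = 9.
That gives (9*10 + 3)/(9*3 + 1) = 93/28.
Compare the errors: |x - 10/3| = |143*3 - 10*43|/(43*3) = 1/129, and |x - 93/28| = |143*28 - 93*43|/(43*28) = 5/1204.
Cross-multiplying, 5*129 = 645 < 1204 = 1*1204, so 5/1204 is smaller: the intermediate fraction 93/28 is closer to x than 10/3.

93/28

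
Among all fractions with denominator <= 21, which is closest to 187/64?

38/13

Expand x = 187/64 as a continued fraction with the Euclidean algorithm:
  187 = 2*64 + 59, so a_0 = 2.
  64 = 1*59 + 5, so a_1 = 1.
  59 = 11*5 + 4, so a_2 = 11.
  5 = 1*4 + 1, so a_3 = 1.
  4 = 4*1 + 0, so a_4 = 4.
so x = [2; 1, 11, 1, 4].
Convergents (p_i = a_i*p_{i-1} + p_{i-2}, q_i = a_i*q_{i-1} + q_{i-2} with p_{-2}=0, p_{-1}=1, q_{-2}=1, q_{-1}=0), until the denominator exceeds 21:
  i=0: a_0=2, p_0 = 2*1 + 0 = 2, q_0 = 2*0 + 1 = 1.
  i=1: a_1=1, p_1 = 1*2 + 1 = 3, q_1 = 1*1 + 0 = 1.
  i=2: a_2=11, p_2 = 11*3 + 2 = 35, q_2 = 11*1 + 1 = 12.
  i=3: a_3=1, p_3 = 1*35 + 3 = 38, q_3 = 1*12 + 1 = 13.
  i=4: a_4=4, p_4 = 4*38 + 35 = 187, q_4 = 4*13 + 12 = 64.
q_4 = 64 > 21, so the last convergent with denominator <= 21 is p_3/q_3 = 38/13.
The closest fraction with denominator <= 21 is either p_3/q_3 or the intermediate fraction (k*p_3 + p_2)/(k*q_3 + q_2) with the largest k >= 1 whose denominator stays <= 21; these approach x as k grows, and every other convergent or intermediate fraction in range is farther away.
Largest k: floor((21 - q_2)/q_3) = floor((21 - 12)/13) = 0.
Since k = 0, no intermediate fraction beyond p_3/q_3 has denominator <= 21, so the convergent 38/13 is the closest (its error is |187*13 - 38*64|/(64*13) = 1/832).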